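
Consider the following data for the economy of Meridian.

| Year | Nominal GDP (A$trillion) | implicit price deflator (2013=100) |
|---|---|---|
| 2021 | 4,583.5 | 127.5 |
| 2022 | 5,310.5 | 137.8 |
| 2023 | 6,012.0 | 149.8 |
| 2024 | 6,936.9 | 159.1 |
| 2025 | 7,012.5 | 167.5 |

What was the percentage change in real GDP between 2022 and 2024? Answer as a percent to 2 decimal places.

Real GDP 2022 = 5310.5/1.378 = 3853.77.
Real GDP 2024 = 6936.9/1.591 = 4360.09.
Change = 4360.09/3853.77 − 1 = 0.1314.

13.14%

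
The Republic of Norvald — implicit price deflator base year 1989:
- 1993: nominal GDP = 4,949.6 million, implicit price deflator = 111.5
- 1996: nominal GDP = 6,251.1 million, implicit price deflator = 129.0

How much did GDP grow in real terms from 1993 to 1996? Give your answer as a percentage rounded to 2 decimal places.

Real GDP 1993 = 4949.6 / 1.115 = 4439.10.
Real GDP 1996 = 6251.1 / 1.290 = 4845.81.
Real growth = 4845.81 / 4439.10 − 1 = 0.0916.

9.16%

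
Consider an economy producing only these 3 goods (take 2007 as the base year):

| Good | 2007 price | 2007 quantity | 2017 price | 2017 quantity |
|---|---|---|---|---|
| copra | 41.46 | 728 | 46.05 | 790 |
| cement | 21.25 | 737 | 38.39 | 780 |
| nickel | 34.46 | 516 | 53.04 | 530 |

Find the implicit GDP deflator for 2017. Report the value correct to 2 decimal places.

139.71

Nominal GDP 2017 = 46.05·790 + 38.39·780 + 53.04·530 = 94434.90.
Real GDP 2017 (at 2007 prices) = 41.46·790 + 21.25·780 + 34.46·530 = 67592.20.
Deflator = Nominal/Real × 100 = 94434.90/67592.20 × 100 = 139.713.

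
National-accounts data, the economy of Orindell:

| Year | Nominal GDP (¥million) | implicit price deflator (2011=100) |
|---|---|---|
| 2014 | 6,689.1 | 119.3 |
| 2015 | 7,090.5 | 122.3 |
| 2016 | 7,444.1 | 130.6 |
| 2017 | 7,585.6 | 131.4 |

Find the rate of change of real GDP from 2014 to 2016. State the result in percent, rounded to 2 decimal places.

1.66%

Real GDP 2014 = 6689.1/1.193 = 5606.96.
Real GDP 2016 = 7444.1/1.306 = 5699.92.
Change = 5699.92/5606.96 − 1 = 0.0166.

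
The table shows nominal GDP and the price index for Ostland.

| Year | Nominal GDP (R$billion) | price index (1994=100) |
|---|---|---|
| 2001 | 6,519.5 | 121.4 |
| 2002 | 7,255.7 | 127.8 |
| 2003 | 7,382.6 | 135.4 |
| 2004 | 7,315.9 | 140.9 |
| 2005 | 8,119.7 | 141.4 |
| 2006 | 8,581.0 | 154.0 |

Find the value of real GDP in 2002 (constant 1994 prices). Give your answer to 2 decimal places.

Real GDP 2002 = 7255.7 / 1.278 = 5677.39.

R$5,677.39 billion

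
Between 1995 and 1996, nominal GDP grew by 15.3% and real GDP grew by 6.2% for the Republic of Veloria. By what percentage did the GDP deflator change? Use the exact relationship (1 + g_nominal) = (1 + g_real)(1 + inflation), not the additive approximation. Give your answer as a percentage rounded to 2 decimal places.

(1 + g_nom) = (1 + g_real)(1 + π), so π = 1.1530 / 1.0620 − 1 = 0.08569.

8.57%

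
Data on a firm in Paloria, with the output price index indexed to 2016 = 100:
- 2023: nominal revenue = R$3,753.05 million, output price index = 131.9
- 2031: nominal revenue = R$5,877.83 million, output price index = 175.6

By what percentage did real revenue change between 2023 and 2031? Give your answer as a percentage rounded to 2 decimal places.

Real revenue 2023 = 3753.05 / 1.319 = 2845.38.
Real revenue 2031 = 5877.83 / 1.756 = 3347.28.
Real growth = 3347.28 / 2845.38 − 1 = 0.1764.

17.64%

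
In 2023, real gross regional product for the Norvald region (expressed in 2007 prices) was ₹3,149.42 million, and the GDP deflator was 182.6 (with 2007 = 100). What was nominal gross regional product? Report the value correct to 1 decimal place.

₹5,750.8 million

Nominal gross regional product = Real × (GDP deflator/100) = 3149.42 × 1.826 = 5750.84.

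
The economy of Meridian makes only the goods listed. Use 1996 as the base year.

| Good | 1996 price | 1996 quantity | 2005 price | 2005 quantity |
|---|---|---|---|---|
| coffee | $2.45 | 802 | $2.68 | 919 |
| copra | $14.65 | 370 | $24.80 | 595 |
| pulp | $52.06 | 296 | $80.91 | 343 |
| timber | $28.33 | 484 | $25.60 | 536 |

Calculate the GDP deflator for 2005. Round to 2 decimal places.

133.36

Nominal GDP 2005 = 2.68·919 + 24.80·595 + 80.91·343 + 25.60·536 = 58692.65.
Real GDP 2005 (at 1996 prices) = 2.45·919 + 14.65·595 + 52.06·343 + 28.33·536 = 44009.76.
Deflator = Nominal/Real × 100 = 58692.65/44009.76 × 100 = 133.363.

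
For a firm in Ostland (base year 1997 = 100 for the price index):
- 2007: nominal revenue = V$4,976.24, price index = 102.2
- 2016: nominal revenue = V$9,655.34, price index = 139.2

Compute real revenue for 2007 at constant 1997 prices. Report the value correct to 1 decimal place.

V$4,869.1

Real revenue = Nominal / (price index/100) = 4976.24 / 1.022 = 4869.12.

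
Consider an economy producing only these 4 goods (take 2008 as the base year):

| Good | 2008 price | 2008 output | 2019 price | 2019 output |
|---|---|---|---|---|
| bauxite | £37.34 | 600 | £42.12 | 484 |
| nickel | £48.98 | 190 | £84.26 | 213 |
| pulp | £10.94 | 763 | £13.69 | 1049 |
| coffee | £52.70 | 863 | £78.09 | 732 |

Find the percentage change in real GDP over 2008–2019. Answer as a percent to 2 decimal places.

-8.16%

Real GDP 2008 = Nominal GDP 2008 = 37.34·600 + 48.98·190 + 10.94·763 + 52.70·863 = 85537.52.
Real GDP 2019 (at 2008 prices) = 37.34·484 + 48.98·213 + 10.94·1049 + 52.70·732 = 78557.76.
Real growth = 78557.76/85537.52 − 1 = -0.0816.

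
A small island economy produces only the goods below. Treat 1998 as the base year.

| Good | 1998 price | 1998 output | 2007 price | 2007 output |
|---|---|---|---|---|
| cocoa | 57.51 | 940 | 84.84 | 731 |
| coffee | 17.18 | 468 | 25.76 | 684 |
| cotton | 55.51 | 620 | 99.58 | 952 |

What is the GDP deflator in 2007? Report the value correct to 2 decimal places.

163.58

Nominal GDP 2007 = 84.84·731 + 25.76·684 + 99.58·952 = 174438.04.
Real GDP 2007 (at 1998 prices) = 57.51·731 + 17.18·684 + 55.51·952 = 106636.45.
Deflator = Nominal/Real × 100 = 174438.04/106636.45 × 100 = 163.582.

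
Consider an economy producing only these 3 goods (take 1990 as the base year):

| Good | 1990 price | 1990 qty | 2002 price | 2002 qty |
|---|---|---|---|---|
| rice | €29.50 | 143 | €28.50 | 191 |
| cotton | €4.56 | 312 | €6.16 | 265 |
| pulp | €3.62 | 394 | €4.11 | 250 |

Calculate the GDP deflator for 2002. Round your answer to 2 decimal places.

Nominal GDP 2002 = 28.50·191 + 6.16·265 + 4.11·250 = 8103.40.
Real GDP 2002 (at 1990 prices) = 29.50·191 + 4.56·265 + 3.62·250 = 7747.90.
Deflator = Nominal/Real × 100 = 8103.40/7747.90 × 100 = 104.588.

104.59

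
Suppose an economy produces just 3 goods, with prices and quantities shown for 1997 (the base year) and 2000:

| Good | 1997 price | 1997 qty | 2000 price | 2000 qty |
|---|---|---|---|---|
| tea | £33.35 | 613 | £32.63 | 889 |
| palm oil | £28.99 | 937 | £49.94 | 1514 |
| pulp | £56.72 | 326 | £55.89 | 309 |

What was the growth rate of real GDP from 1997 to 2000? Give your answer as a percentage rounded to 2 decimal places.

37.77%

Real GDP 1997 = Nominal GDP 1997 = 33.35·613 + 28.99·937 + 56.72·326 = 66097.90.
Real GDP 2000 (at 1997 prices) = 33.35·889 + 28.99·1514 + 56.72·309 = 91065.49.
Real growth = 91065.49/66097.90 − 1 = 0.3777.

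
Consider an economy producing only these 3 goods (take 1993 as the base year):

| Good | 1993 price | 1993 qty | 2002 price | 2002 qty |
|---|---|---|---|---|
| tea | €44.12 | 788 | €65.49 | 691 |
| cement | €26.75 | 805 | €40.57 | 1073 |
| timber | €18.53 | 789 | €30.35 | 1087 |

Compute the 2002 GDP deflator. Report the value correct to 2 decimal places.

Nominal GDP 2002 = 65.49·691 + 40.57·1073 + 30.35·1087 = 121775.65.
Real GDP 2002 (at 1993 prices) = 44.12·691 + 26.75·1073 + 18.53·1087 = 79331.78.
Deflator = Nominal/Real × 100 = 121775.65/79331.78 × 100 = 153.502.

153.50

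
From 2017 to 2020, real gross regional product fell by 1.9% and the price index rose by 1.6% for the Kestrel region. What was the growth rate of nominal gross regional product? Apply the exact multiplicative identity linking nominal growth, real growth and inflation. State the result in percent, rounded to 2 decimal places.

-0.33%

(1 + g_nom) = (1 + g_real)(1 + π) = 0.9810 × 1.0160 = 0.99670.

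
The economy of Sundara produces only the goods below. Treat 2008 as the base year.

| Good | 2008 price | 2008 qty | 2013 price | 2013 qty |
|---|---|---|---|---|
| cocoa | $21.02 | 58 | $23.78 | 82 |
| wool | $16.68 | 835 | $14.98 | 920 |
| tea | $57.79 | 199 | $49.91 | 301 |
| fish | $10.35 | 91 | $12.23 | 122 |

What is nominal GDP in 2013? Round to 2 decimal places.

Nominal GDP 2013 = Σ (p_2013 × q_2013) = 23.78·82 + 14.98·920 + 49.91·301 + 12.23·122 = 32246.53.

$32246.53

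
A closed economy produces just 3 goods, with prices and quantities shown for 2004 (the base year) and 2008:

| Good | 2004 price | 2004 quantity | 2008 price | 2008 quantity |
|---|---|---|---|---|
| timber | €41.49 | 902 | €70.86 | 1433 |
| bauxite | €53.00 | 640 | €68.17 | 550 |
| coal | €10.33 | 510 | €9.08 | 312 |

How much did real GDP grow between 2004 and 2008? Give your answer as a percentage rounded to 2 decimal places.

19.86%

Real GDP 2004 = Nominal GDP 2004 = 41.49·902 + 53.00·640 + 10.33·510 = 76612.28.
Real GDP 2008 (at 2004 prices) = 41.49·1433 + 53.00·550 + 10.33·312 = 91828.13.
Real growth = 91828.13/76612.28 − 1 = 0.1986.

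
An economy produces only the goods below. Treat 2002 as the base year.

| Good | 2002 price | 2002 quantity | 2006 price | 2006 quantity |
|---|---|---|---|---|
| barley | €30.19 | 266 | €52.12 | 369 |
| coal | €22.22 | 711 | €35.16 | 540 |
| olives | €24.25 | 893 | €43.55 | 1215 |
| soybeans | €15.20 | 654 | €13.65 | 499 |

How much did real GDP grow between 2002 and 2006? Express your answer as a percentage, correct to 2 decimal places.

8.59%

Real GDP 2002 = Nominal GDP 2002 = 30.19·266 + 22.22·711 + 24.25·893 + 15.20·654 = 55425.01.
Real GDP 2006 (at 2002 prices) = 30.19·369 + 22.22·540 + 24.25·1215 + 15.20·499 = 60187.46.
Real growth = 60187.46/55425.01 − 1 = 0.0859.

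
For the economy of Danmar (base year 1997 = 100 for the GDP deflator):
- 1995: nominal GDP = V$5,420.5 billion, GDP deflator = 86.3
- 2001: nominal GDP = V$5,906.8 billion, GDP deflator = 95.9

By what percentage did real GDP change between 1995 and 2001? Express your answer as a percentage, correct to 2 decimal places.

Deflate each year: 1995 → 5420.5/0.863 = 6281.00; 2001 → 5906.8/0.959 = 6159.33.
So real GDP changed by 6159.33/6281.00 − 1 = -0.0194, i.e. -1.94%.

-1.94%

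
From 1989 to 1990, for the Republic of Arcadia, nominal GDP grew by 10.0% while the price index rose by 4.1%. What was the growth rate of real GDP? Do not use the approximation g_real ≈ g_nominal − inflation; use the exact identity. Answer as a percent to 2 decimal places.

(1 + g_nom) = (1 + g_real)(1 + π), so g_real = 1.1000 / 1.0410 − 1 = 0.05668.

5.67%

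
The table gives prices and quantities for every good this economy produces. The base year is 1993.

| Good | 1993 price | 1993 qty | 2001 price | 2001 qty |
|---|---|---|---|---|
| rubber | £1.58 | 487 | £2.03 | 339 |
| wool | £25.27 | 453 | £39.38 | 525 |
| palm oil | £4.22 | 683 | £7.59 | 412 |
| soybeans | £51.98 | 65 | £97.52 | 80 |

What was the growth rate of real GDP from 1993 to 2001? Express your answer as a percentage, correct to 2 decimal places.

Real GDP 1993 = Nominal GDP 1993 = 1.58·487 + 25.27·453 + 4.22·683 + 51.98·65 = 18477.73.
Real GDP 2001 (at 1993 prices) = 1.58·339 + 25.27·525 + 4.22·412 + 51.98·80 = 19699.41.
Real growth = 19699.41/18477.73 − 1 = 0.0661.

6.61%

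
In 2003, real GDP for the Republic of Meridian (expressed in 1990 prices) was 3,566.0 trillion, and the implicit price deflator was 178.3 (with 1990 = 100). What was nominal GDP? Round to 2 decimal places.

Nominal GDP = Real × (implicit price deflator/100) = 3566.0 × 1.783 = 6358.18.

6,358.18 trillion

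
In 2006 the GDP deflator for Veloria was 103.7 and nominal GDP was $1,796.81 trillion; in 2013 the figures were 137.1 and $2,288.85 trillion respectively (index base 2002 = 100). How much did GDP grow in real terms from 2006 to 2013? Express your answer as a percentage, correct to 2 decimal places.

Real GDP 2006 = 1796.81 / 1.037 = 1732.70.
Real GDP 2013 = 2288.85 / 1.371 = 1669.47.
Real growth = 1669.47 / 1732.70 − 1 = -0.0365.

-3.65%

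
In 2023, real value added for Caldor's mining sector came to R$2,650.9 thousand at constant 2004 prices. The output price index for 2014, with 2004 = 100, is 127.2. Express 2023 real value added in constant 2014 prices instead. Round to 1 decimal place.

Real value added in 2014 prices = Real value added in 2004 prices × (P_2014/P_2004) = 2650.9 × 1.272 = 3371.94.

R$3,371.9 thousand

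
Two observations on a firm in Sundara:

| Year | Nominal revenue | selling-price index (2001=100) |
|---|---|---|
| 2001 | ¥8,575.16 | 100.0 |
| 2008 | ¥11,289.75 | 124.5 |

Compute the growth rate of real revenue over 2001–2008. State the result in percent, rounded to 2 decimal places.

Deflate each year: 2001 → 8575.16/1.000 = 8575.16; 2008 → 11289.75/1.245 = 9068.07.
So real revenue changed by 9068.07/8575.16 − 1 = 0.0575, i.e. 5.75%.

5.75%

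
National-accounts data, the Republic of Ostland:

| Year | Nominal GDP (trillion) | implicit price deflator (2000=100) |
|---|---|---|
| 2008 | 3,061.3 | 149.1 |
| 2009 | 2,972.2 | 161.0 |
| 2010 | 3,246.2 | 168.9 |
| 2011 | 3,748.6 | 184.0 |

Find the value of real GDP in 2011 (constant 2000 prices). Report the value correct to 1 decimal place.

2,037.3 trillion

Real GDP 2011 = 3748.6 / 1.840 = 2037.28.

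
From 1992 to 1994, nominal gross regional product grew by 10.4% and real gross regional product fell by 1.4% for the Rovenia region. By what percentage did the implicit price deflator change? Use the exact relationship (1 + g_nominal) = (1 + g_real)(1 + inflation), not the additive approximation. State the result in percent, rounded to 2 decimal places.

11.97%

(1 + g_nom) = (1 + g_real)(1 + π), so π = 1.1040 / 0.9860 − 1 = 0.11968.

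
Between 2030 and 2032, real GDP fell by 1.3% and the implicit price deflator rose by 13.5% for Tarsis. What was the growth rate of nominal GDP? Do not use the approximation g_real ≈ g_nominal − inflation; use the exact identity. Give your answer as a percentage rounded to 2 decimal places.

(1 + g_nom) = (1 + g_real)(1 + π) = 0.9870 × 1.1350 = 1.12025.

12.02%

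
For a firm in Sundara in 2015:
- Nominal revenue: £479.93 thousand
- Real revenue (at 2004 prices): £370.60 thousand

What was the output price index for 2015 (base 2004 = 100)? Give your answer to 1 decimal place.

output price index = (Nominal / Real) × 100 = 479.93 / 370.60 × 100 = 129.50.

129.5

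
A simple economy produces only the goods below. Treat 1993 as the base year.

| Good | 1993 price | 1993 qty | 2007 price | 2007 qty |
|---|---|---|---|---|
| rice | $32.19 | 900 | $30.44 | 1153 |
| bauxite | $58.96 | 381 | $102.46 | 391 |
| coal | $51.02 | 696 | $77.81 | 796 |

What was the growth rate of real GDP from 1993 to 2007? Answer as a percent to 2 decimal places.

Real GDP 1993 = Nominal GDP 1993 = 32.19·900 + 58.96·381 + 51.02·696 = 86944.68.
Real GDP 2007 (at 1993 prices) = 32.19·1153 + 58.96·391 + 51.02·796 = 100780.35.
Real growth = 100780.35/86944.68 − 1 = 0.1591.

15.91%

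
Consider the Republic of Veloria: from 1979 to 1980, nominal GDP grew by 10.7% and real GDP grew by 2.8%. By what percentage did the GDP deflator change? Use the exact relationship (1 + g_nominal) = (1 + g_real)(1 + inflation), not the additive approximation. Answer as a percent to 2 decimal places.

(1 + g_nom) = (1 + g_real)(1 + π), so π = 1.1070 / 1.0280 − 1 = 0.07685.

7.68%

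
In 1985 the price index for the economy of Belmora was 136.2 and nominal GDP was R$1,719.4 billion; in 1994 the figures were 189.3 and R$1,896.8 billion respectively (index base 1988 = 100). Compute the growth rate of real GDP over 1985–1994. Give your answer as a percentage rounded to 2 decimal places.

-20.63%

Real GDP 1985 = 1719.4 / 1.362 = 1262.41.
Real GDP 1994 = 1896.8 / 1.893 = 1002.01.
Real growth = 1002.01 / 1262.41 − 1 = -0.2063.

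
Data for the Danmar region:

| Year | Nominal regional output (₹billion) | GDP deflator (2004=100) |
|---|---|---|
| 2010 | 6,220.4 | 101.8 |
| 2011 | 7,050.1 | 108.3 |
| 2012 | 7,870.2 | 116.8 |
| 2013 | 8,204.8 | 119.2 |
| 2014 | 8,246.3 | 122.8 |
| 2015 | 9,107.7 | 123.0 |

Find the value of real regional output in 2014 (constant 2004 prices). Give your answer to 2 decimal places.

Real regional output 2014 = 8246.3 / 1.228 = 6715.23.

₹6,715.23 billion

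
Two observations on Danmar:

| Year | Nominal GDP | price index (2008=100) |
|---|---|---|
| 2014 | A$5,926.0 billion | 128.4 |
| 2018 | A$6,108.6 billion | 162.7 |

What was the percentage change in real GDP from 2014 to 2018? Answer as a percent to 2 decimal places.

-18.65%

Deflate each year: 2014 → 5926.0/1.284 = 4615.26; 2018 → 6108.6/1.627 = 3754.52.
So real GDP changed by 3754.52/4615.26 − 1 = -0.1865, i.e. -18.65%.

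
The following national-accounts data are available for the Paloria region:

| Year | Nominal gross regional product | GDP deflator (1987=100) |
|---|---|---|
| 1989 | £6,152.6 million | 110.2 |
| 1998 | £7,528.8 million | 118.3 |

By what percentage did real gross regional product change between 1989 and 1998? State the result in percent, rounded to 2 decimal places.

13.99%

Deflate each year: 1989 → 6152.6/1.102 = 5583.12; 1998 → 7528.8/1.183 = 6364.16.
So real gross regional product changed by 6364.16/5583.12 − 1 = 0.1399, i.e. 13.99%.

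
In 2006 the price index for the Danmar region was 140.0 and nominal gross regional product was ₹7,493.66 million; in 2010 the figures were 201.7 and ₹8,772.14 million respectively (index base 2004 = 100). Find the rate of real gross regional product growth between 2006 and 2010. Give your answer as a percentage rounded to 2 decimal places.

Real gross regional product 2006 = 7493.66 / 1.400 = 5352.61.
Real gross regional product 2010 = 8772.14 / 2.017 = 4349.10.
Real growth = 4349.10 / 5352.61 − 1 = -0.1875.

-18.75%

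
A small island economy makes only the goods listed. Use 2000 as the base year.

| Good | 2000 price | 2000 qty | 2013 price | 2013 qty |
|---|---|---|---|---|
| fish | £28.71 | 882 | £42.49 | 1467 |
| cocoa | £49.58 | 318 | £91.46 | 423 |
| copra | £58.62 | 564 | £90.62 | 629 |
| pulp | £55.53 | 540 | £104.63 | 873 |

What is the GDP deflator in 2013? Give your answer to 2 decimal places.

167.99

Nominal GDP 2013 = 42.49·1467 + 91.46·423 + 90.62·629 + 104.63·873 = 249362.38.
Real GDP 2013 (at 2000 prices) = 28.71·1467 + 49.58·423 + 58.62·629 + 55.53·873 = 148439.58.
Deflator = Nominal/Real × 100 = 249362.38/148439.58 × 100 = 167.989.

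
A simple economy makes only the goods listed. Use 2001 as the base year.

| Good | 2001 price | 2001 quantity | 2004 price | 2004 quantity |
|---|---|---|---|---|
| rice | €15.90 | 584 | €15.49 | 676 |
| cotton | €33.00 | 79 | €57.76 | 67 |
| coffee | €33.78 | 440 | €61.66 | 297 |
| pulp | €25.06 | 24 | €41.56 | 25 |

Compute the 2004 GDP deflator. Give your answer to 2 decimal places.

Nominal GDP 2004 = 15.49·676 + 57.76·67 + 61.66·297 + 41.56·25 = 33693.18.
Real GDP 2004 (at 2001 prices) = 15.90·676 + 33.00·67 + 33.78·297 + 25.06·25 = 23618.56.
Deflator = Nominal/Real × 100 = 33693.18/23618.56 × 100 = 142.656.

142.66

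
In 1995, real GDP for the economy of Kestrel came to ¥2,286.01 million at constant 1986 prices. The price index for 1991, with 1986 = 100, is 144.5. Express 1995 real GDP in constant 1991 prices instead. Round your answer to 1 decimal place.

¥3,303.3 million

Real GDP in 1991 prices = Real GDP in 1986 prices × (P_1991/P_1986) = 2286.01 × 1.445 = 3303.28.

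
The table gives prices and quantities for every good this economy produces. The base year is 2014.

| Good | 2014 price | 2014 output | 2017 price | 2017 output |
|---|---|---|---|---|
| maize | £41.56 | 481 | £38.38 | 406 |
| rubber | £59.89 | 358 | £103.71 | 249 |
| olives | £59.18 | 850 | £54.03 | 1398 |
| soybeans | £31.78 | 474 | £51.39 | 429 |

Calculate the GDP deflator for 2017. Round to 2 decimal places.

Nominal GDP 2017 = 38.38·406 + 103.71·249 + 54.03·1398 + 51.39·429 = 138986.32.
Real GDP 2017 (at 2014 prices) = 41.56·406 + 59.89·249 + 59.18·1398 + 31.78·429 = 128153.23.
Deflator = Nominal/Real × 100 = 138986.32/128153.23 × 100 = 108.453.

108.45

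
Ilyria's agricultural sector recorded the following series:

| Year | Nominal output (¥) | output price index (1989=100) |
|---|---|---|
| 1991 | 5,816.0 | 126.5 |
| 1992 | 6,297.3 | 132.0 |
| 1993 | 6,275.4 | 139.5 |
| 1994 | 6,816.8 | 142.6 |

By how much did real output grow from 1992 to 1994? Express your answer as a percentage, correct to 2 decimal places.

Real output 1992 = 6297.3/1.320 = 4770.68.
Real output 1994 = 6816.8/1.426 = 4780.36.
Change = 4780.36/4770.68 − 1 = 0.0020.

0.20%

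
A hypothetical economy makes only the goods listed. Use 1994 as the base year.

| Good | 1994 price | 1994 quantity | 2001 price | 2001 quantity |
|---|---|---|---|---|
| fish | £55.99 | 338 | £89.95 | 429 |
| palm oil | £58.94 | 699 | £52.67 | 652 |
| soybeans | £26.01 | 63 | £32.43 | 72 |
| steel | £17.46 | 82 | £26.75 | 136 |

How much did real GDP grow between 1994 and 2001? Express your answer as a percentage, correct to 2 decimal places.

5.54%

Real GDP 1994 = Nominal GDP 1994 = 55.99·338 + 58.94·699 + 26.01·63 + 17.46·82 = 63194.03.
Real GDP 2001 (at 1994 prices) = 55.99·429 + 58.94·652 + 26.01·72 + 17.46·136 = 66695.87.
Real growth = 66695.87/63194.03 − 1 = 0.0554.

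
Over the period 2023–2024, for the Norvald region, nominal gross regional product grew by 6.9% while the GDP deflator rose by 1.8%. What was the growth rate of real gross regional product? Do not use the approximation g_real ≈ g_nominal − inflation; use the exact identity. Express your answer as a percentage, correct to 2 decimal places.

5.01%

(1 + g_nom) = (1 + g_real)(1 + π), so g_real = 1.0690 / 1.0180 − 1 = 0.05010.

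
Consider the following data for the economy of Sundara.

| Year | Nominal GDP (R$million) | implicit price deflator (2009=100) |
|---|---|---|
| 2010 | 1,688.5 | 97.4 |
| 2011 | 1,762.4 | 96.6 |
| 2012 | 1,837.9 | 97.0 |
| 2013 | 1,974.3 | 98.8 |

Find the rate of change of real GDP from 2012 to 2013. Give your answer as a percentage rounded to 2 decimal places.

Real GDP 2012 = 1837.9/0.970 = 1894.74.
Real GDP 2013 = 1974.3/0.988 = 1998.28.
Change = 1998.28/1894.74 − 1 = 0.0546.

5.46%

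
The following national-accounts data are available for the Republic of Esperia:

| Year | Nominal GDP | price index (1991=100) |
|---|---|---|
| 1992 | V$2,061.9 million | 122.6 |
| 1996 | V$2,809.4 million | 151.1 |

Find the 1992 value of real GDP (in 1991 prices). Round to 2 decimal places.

V$1,681.81 million

Real GDP = Nominal / (price index/100) = 2061.9 / 1.226 = 1681.81.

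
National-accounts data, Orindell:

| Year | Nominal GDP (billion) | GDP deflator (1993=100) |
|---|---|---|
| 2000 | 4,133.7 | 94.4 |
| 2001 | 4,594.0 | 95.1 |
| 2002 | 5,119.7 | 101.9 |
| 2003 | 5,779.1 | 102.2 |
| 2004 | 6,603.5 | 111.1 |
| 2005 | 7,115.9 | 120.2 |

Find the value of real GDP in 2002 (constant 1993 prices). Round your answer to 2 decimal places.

Real GDP 2002 = 5119.7 / 1.019 = 5024.24.

5,024.24 billion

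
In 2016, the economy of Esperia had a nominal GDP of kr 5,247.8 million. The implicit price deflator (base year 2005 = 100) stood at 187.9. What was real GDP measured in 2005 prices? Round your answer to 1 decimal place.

kr 2,792.9 million

Real GDP = Nominal / (implicit price deflator/100) = 5247.8 / 1.879 = 2792.87.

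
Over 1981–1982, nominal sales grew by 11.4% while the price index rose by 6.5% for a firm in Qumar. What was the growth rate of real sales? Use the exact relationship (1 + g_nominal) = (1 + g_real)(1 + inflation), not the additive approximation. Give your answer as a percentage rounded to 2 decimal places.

(1 + g_nom) = (1 + g_real)(1 + π), so g_real = 1.1140 / 1.0650 − 1 = 0.04601.

4.60%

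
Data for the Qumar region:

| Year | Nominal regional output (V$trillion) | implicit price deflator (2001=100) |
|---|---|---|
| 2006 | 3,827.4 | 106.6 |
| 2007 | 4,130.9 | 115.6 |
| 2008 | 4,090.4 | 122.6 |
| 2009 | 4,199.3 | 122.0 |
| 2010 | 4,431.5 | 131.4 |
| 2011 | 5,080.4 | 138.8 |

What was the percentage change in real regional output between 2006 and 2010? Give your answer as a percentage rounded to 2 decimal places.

Real regional output 2006 = 3827.4/1.066 = 3590.43.
Real regional output 2010 = 4431.5/1.314 = 3372.53.
Change = 3372.53/3590.43 − 1 = -0.0607.

-6.07%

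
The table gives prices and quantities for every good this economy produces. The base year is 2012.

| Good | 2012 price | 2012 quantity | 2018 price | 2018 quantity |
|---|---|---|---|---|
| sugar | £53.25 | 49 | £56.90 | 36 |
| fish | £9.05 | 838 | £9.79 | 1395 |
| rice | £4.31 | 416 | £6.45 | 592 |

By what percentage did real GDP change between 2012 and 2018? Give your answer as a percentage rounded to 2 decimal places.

Real GDP 2012 = Nominal GDP 2012 = 53.25·49 + 9.05·838 + 4.31·416 = 11986.11.
Real GDP 2018 (at 2012 prices) = 53.25·36 + 9.05·1395 + 4.31·592 = 17093.27.
Real growth = 17093.27/11986.11 − 1 = 0.4261.

42.61%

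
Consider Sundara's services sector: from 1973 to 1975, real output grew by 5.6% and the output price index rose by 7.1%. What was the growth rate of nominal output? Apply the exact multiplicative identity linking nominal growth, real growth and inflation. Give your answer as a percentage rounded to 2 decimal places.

(1 + g_nom) = (1 + g_real)(1 + π) = 1.0560 × 1.0710 = 1.13098.

13.10%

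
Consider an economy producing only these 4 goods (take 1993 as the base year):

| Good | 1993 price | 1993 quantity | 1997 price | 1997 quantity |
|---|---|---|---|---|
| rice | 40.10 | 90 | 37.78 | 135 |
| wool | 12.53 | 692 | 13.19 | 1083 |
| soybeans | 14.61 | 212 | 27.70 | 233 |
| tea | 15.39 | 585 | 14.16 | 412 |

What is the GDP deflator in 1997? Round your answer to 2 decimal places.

Nominal GDP 1997 = 37.78·135 + 13.19·1083 + 27.70·233 + 14.16·412 = 31673.09.
Real GDP 1997 (at 1993 prices) = 40.10·135 + 12.53·1083 + 14.61·233 + 15.39·412 = 28728.30.
Deflator = Nominal/Real × 100 = 31673.09/28728.30 × 100 = 110.250.

110.25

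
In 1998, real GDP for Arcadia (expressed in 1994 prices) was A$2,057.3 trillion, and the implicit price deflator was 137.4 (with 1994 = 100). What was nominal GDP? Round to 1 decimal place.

Nominal GDP = Real × (implicit price deflator/100) = 2057.3 × 1.374 = 2826.73.

A$2,826.7 trillion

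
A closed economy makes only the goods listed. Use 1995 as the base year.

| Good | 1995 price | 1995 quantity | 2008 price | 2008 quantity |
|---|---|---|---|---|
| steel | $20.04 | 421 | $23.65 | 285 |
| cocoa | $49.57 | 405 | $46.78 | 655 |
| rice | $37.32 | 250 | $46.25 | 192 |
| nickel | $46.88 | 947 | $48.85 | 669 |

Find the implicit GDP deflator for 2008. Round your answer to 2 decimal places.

102.91

Nominal GDP 2008 = 23.65·285 + 46.78·655 + 46.25·192 + 48.85·669 = 78941.80.
Real GDP 2008 (at 1995 prices) = 20.04·285 + 49.57·655 + 37.32·192 + 46.88·669 = 76707.91.
Deflator = Nominal/Real × 100 = 78941.80/76707.91 × 100 = 102.912.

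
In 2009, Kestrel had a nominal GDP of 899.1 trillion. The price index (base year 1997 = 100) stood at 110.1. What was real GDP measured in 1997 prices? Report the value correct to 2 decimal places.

Real GDP = Nominal / (price index/100) = 899.1 / 1.101 = 816.62.

816.62 trillion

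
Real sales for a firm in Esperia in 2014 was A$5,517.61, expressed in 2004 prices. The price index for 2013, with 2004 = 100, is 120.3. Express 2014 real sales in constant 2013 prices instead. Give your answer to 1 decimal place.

Real sales in 2013 prices = Real sales in 2004 prices × (P_2013/P_2004) = 5517.61 × 1.203 = 6637.68.

A$6,637.7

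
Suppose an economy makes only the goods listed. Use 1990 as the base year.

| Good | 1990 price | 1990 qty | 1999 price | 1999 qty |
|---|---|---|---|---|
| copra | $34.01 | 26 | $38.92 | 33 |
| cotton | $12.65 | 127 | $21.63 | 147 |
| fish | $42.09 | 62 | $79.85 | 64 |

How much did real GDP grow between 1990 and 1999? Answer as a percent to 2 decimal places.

11.28%

Real GDP 1990 = Nominal GDP 1990 = 34.01·26 + 12.65·127 + 42.09·62 = 5100.39.
Real GDP 1999 (at 1990 prices) = 34.01·33 + 12.65·147 + 42.09·64 = 5675.64.
Real growth = 5675.64/5100.39 − 1 = 0.1128.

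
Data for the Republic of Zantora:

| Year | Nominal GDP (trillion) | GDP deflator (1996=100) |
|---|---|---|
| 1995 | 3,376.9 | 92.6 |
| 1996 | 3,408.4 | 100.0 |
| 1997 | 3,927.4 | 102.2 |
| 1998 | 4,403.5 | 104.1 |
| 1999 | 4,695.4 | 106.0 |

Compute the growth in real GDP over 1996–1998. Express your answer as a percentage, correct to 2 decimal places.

Real GDP 1996 = 3408.4/1.000 = 3408.40.
Real GDP 1998 = 4403.5/1.041 = 4230.07.
Change = 4230.07/3408.40 − 1 = 0.2411.

24.11%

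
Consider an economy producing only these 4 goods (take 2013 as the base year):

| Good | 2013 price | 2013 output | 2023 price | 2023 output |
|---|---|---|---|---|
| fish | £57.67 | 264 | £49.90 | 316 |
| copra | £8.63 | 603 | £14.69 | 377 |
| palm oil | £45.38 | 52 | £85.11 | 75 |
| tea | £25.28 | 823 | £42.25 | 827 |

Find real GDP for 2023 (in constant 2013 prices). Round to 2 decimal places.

Real GDP 2023 = Σ (p_2013 × q_2023) = 57.67·316 + 8.63·377 + 45.38·75 + 25.28·827 = 45787.29.

£45787.29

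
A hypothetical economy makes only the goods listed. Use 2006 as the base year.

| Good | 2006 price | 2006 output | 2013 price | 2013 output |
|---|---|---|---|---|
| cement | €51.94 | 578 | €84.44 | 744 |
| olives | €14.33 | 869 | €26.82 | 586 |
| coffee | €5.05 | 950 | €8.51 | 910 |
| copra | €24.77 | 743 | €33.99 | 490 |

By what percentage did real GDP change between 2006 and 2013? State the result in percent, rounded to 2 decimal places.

Real GDP 2006 = Nominal GDP 2006 = 51.94·578 + 14.33·869 + 5.05·950 + 24.77·743 = 65675.70.
Real GDP 2013 (at 2006 prices) = 51.94·744 + 14.33·586 + 5.05·910 + 24.77·490 = 63773.54.
Real growth = 63773.54/65675.70 − 1 = -0.0290.

-2.90%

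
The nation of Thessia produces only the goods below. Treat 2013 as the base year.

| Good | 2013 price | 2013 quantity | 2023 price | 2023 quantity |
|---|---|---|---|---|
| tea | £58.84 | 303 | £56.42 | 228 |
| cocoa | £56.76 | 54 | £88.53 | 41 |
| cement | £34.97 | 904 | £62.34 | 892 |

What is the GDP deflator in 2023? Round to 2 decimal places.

153.62

Nominal GDP 2023 = 56.42·228 + 88.53·41 + 62.34·892 = 72100.77.
Real GDP 2023 (at 2013 prices) = 58.84·228 + 56.76·41 + 34.97·892 = 46935.92.
Deflator = Nominal/Real × 100 = 72100.77/46935.92 × 100 = 153.615.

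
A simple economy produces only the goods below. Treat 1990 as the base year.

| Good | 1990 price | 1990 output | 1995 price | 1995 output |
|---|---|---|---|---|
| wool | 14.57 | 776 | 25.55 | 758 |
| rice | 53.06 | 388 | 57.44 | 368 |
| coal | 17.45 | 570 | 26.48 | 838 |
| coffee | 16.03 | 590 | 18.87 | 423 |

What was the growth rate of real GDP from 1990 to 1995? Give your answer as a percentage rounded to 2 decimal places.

1.32%

Real GDP 1990 = Nominal GDP 1990 = 14.57·776 + 53.06·388 + 17.45·570 + 16.03·590 = 51297.80.
Real GDP 1995 (at 1990 prices) = 14.57·758 + 53.06·368 + 17.45·838 + 16.03·423 = 51973.93.
Real growth = 51973.93/51297.80 − 1 = 0.0132.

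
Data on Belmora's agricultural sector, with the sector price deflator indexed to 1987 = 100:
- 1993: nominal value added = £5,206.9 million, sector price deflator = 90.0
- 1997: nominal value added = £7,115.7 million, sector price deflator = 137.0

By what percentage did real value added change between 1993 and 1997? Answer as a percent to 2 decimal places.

Deflate each year: 1993 → 5206.9/0.900 = 5785.44; 1997 → 7115.7/1.370 = 5193.94.
So real value added changed by 5193.94/5785.44 − 1 = -0.1022, i.e. -10.22%.

-10.22%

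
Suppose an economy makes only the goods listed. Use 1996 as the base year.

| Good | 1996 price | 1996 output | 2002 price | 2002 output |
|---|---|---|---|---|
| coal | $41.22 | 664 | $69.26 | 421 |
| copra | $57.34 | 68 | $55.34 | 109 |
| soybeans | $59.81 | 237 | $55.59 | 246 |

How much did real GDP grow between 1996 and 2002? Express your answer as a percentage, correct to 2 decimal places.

Real GDP 1996 = Nominal GDP 1996 = 41.22·664 + 57.34·68 + 59.81·237 = 45444.17.
Real GDP 2002 (at 1996 prices) = 41.22·421 + 57.34·109 + 59.81·246 = 38316.94.
Real growth = 38316.94/45444.17 − 1 = -0.1568.

-15.68%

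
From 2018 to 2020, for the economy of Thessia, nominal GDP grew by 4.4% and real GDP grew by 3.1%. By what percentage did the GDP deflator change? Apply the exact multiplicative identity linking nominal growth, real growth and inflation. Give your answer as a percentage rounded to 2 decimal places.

(1 + g_nom) = (1 + g_real)(1 + π), so π = 1.0440 / 1.0310 − 1 = 0.01261.

1.26%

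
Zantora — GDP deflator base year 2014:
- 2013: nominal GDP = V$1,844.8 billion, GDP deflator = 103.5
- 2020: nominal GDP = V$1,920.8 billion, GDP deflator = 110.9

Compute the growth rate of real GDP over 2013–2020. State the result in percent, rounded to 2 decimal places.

Real GDP 2013 = 1844.8 / 1.035 = 1782.42.
Real GDP 2020 = 1920.8 / 1.109 = 1732.01.
Real growth = 1732.01 / 1782.42 − 1 = -0.0283.

-2.83%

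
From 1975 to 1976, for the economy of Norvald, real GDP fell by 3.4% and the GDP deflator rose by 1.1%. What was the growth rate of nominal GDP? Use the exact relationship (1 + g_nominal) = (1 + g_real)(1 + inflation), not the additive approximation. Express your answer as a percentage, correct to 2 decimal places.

(1 + g_nom) = (1 + g_real)(1 + π) = 0.9660 × 1.0110 = 0.97663.

-2.34%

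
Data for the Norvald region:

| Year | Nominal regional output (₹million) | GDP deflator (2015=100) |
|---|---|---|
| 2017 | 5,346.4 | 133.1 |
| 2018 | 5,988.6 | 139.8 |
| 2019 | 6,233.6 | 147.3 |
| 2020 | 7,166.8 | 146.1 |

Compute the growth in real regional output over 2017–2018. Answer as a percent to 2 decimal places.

6.64%

Real regional output 2017 = 5346.4/1.331 = 4016.83.
Real regional output 2018 = 5988.6/1.398 = 4283.69.
Change = 4283.69/4016.83 − 1 = 0.0664.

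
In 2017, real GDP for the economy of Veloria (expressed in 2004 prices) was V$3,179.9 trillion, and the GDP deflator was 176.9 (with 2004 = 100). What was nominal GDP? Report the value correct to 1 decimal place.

V$5,625.2 trillion

Nominal GDP = Real × (GDP deflator/100) = 3179.9 × 1.769 = 5625.24.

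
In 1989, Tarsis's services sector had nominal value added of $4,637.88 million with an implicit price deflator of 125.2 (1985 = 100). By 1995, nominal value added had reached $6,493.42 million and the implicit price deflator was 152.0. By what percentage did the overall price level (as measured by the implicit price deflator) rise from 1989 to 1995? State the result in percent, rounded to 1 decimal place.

21.4%

Price-level change = 152.0 / 125.2 − 1 = 0.2141.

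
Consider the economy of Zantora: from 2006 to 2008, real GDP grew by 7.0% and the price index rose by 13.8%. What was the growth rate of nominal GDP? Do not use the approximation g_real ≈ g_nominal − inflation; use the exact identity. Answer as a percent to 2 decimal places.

21.77%

(1 + g_nom) = (1 + g_real)(1 + π) = 1.0700 × 1.1380 = 1.21766.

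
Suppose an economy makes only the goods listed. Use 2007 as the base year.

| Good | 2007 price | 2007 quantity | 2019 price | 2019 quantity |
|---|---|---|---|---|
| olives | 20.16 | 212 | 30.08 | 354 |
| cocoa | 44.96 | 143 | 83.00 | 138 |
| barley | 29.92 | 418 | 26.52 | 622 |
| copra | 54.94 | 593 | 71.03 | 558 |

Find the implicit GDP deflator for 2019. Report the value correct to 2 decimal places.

Nominal GDP 2019 = 30.08·354 + 83.00·138 + 26.52·622 + 71.03·558 = 78232.50.
Real GDP 2019 (at 2007 prices) = 20.16·354 + 44.96·138 + 29.92·622 + 54.94·558 = 62607.88.
Deflator = Nominal/Real × 100 = 78232.50/62607.88 × 100 = 124.956.

124.96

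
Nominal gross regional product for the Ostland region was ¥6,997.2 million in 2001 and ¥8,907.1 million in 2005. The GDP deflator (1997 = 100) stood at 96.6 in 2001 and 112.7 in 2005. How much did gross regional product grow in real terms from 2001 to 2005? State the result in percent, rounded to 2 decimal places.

9.11%

Real gross regional product 2001 = 6997.2 / 0.966 = 7243.48.
Real gross regional product 2005 = 8907.1 / 1.127 = 7903.37.
Real growth = 7903.37 / 7243.48 − 1 = 0.0911.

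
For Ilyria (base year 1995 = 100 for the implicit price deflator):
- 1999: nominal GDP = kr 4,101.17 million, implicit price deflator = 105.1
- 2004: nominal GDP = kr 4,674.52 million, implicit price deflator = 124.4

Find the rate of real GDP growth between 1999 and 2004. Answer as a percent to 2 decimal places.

Real GDP 1999 = 4101.17 / 1.051 = 3902.16.
Real GDP 2004 = 4674.52 / 1.244 = 3757.65.
Real growth = 3757.65 / 3902.16 − 1 = -0.0370.

-3.70%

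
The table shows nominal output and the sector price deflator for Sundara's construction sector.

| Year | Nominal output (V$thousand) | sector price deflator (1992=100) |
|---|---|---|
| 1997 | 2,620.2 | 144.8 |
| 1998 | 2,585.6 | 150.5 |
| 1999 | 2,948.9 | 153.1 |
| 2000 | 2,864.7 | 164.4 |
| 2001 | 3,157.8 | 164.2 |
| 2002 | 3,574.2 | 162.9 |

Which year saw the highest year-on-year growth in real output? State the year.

1998: real = 2585.6/1.505 = 1718.01; growth vs 1997 (1809.53) = -5.06%.
1999: real = 2948.9/1.531 = 1926.13; growth vs 1998 (1718.01) = 12.11%.
2000: real = 2864.7/1.644 = 1742.52; growth vs 1999 (1926.13) = -9.53%.
2001: real = 3157.8/1.642 = 1923.14; growth vs 2000 (1742.52) = 10.37%.
2002: real = 3574.2/1.629 = 2194.11; growth vs 2001 (1923.14) = 14.09%.

2002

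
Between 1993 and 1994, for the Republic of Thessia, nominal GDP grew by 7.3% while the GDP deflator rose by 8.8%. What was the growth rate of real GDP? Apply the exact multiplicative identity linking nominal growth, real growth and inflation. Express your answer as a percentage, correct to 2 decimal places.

(1 + g_nom) = (1 + g_real)(1 + π), so g_real = 1.0730 / 1.0880 − 1 = -0.01379.

-1.38%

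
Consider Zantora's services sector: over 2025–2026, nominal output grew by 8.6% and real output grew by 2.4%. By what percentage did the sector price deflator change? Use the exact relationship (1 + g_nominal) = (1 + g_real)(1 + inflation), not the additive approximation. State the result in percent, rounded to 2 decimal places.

(1 + g_nom) = (1 + g_real)(1 + π), so π = 1.0860 / 1.0240 − 1 = 0.06055.

6.05%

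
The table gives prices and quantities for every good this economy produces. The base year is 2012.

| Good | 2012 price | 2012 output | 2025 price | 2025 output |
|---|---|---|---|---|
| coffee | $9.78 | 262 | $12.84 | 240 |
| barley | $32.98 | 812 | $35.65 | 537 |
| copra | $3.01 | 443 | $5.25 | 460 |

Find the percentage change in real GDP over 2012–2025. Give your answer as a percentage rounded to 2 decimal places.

Real GDP 2012 = Nominal GDP 2012 = 9.78·262 + 32.98·812 + 3.01·443 = 30675.55.
Real GDP 2025 (at 2012 prices) = 9.78·240 + 32.98·537 + 3.01·460 = 21442.06.
Real growth = 21442.06/30675.55 − 1 = -0.3010.

-30.10%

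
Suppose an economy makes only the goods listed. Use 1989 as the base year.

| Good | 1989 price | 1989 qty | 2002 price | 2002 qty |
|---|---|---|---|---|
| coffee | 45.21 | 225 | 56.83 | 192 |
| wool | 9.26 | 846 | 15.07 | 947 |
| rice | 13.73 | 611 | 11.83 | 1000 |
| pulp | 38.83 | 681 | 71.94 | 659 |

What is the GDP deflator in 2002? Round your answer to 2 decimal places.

Nominal GDP 2002 = 56.83·192 + 15.07·947 + 11.83·1000 + 71.94·659 = 84421.11.
Real GDP 2002 (at 1989 prices) = 45.21·192 + 9.26·947 + 13.73·1000 + 38.83·659 = 56768.51.
Deflator = Nominal/Real × 100 = 84421.11/56768.51 × 100 = 148.711.

148.71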